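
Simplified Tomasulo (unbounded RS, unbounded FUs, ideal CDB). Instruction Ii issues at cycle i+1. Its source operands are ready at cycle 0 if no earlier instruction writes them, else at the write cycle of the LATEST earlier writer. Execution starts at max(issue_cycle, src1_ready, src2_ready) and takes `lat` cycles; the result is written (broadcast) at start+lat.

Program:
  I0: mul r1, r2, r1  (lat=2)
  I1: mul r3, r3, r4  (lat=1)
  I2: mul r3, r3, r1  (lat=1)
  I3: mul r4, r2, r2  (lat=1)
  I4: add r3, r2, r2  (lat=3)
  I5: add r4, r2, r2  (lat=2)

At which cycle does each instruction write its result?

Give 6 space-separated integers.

I0 mul r1: issue@1 deps=(None,None) exec_start@1 write@3
I1 mul r3: issue@2 deps=(None,None) exec_start@2 write@3
I2 mul r3: issue@3 deps=(1,0) exec_start@3 write@4
I3 mul r4: issue@4 deps=(None,None) exec_start@4 write@5
I4 add r3: issue@5 deps=(None,None) exec_start@5 write@8
I5 add r4: issue@6 deps=(None,None) exec_start@6 write@8

Answer: 3 3 4 5 8 8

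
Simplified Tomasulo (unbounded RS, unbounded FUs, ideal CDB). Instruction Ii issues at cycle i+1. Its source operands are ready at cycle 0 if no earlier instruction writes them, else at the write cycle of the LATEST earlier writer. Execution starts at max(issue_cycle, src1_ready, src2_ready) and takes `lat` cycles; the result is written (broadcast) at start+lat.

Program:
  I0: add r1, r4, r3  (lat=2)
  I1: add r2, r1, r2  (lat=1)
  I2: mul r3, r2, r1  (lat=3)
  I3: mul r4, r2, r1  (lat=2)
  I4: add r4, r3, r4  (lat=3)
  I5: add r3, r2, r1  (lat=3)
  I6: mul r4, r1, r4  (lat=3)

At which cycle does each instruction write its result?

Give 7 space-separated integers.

I0 add r1: issue@1 deps=(None,None) exec_start@1 write@3
I1 add r2: issue@2 deps=(0,None) exec_start@3 write@4
I2 mul r3: issue@3 deps=(1,0) exec_start@4 write@7
I3 mul r4: issue@4 deps=(1,0) exec_start@4 write@6
I4 add r4: issue@5 deps=(2,3) exec_start@7 write@10
I5 add r3: issue@6 deps=(1,0) exec_start@6 write@9
I6 mul r4: issue@7 deps=(0,4) exec_start@10 write@13

Answer: 3 4 7 6 10 9 13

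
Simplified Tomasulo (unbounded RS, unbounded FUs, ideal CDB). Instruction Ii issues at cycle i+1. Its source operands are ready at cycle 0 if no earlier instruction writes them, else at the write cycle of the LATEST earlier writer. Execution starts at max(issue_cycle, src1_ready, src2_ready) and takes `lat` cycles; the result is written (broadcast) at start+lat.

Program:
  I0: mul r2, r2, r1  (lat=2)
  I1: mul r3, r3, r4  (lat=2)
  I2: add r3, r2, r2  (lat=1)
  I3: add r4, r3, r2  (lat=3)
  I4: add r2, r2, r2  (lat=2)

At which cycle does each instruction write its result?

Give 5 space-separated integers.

I0 mul r2: issue@1 deps=(None,None) exec_start@1 write@3
I1 mul r3: issue@2 deps=(None,None) exec_start@2 write@4
I2 add r3: issue@3 deps=(0,0) exec_start@3 write@4
I3 add r4: issue@4 deps=(2,0) exec_start@4 write@7
I4 add r2: issue@5 deps=(0,0) exec_start@5 write@7

Answer: 3 4 4 7 7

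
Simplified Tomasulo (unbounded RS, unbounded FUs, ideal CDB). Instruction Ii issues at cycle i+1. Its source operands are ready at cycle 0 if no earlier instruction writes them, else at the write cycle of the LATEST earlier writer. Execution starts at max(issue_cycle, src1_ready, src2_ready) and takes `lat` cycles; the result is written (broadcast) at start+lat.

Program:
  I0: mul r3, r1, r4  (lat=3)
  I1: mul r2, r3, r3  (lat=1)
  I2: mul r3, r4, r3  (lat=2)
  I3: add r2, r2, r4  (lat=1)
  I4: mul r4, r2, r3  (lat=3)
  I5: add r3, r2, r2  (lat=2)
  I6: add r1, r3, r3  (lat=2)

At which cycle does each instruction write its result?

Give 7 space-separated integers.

Answer: 4 5 6 6 9 8 10

Derivation:
I0 mul r3: issue@1 deps=(None,None) exec_start@1 write@4
I1 mul r2: issue@2 deps=(0,0) exec_start@4 write@5
I2 mul r3: issue@3 deps=(None,0) exec_start@4 write@6
I3 add r2: issue@4 deps=(1,None) exec_start@5 write@6
I4 mul r4: issue@5 deps=(3,2) exec_start@6 write@9
I5 add r3: issue@6 deps=(3,3) exec_start@6 write@8
I6 add r1: issue@7 deps=(5,5) exec_start@8 write@10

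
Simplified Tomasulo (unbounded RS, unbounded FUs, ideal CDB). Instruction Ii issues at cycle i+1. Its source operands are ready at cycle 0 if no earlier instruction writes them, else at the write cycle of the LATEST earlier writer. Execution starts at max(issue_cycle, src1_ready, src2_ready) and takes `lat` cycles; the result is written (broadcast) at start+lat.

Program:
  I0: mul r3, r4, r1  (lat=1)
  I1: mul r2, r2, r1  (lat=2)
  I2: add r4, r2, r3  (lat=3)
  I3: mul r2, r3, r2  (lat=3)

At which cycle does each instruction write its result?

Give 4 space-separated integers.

Answer: 2 4 7 7

Derivation:
I0 mul r3: issue@1 deps=(None,None) exec_start@1 write@2
I1 mul r2: issue@2 deps=(None,None) exec_start@2 write@4
I2 add r4: issue@3 deps=(1,0) exec_start@4 write@7
I3 mul r2: issue@4 deps=(0,1) exec_start@4 write@7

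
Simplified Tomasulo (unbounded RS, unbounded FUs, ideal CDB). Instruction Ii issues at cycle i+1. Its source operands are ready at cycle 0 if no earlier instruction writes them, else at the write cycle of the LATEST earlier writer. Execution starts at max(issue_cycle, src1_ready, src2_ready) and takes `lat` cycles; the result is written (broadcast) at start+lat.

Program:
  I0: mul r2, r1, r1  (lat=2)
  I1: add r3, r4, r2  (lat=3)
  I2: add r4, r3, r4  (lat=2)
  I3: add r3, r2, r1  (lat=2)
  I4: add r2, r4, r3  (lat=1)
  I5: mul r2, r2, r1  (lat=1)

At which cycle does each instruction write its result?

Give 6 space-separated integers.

I0 mul r2: issue@1 deps=(None,None) exec_start@1 write@3
I1 add r3: issue@2 deps=(None,0) exec_start@3 write@6
I2 add r4: issue@3 deps=(1,None) exec_start@6 write@8
I3 add r3: issue@4 deps=(0,None) exec_start@4 write@6
I4 add r2: issue@5 deps=(2,3) exec_start@8 write@9
I5 mul r2: issue@6 deps=(4,None) exec_start@9 write@10

Answer: 3 6 8 6 9 10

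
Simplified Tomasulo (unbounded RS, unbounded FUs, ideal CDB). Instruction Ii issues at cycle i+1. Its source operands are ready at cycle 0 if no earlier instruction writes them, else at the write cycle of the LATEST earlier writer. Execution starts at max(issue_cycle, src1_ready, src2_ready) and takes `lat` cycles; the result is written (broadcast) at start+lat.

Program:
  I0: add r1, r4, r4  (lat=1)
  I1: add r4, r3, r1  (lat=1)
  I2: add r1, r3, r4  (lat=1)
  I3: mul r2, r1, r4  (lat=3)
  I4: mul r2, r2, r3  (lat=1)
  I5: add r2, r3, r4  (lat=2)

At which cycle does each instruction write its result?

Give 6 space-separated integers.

Answer: 2 3 4 7 8 8

Derivation:
I0 add r1: issue@1 deps=(None,None) exec_start@1 write@2
I1 add r4: issue@2 deps=(None,0) exec_start@2 write@3
I2 add r1: issue@3 deps=(None,1) exec_start@3 write@4
I3 mul r2: issue@4 deps=(2,1) exec_start@4 write@7
I4 mul r2: issue@5 deps=(3,None) exec_start@7 write@8
I5 add r2: issue@6 deps=(None,1) exec_start@6 write@8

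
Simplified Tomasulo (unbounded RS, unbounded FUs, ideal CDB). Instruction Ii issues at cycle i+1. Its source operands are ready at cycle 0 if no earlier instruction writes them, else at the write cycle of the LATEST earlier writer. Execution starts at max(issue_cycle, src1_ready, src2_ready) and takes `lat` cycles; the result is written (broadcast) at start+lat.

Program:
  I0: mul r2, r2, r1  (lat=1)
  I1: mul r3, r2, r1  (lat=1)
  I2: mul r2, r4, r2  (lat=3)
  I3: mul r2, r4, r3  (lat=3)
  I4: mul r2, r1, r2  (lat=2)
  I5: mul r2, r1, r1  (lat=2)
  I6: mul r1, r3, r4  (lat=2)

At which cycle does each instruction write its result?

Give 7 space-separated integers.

I0 mul r2: issue@1 deps=(None,None) exec_start@1 write@2
I1 mul r3: issue@2 deps=(0,None) exec_start@2 write@3
I2 mul r2: issue@3 deps=(None,0) exec_start@3 write@6
I3 mul r2: issue@4 deps=(None,1) exec_start@4 write@7
I4 mul r2: issue@5 deps=(None,3) exec_start@7 write@9
I5 mul r2: issue@6 deps=(None,None) exec_start@6 write@8
I6 mul r1: issue@7 deps=(1,None) exec_start@7 write@9

Answer: 2 3 6 7 9 8 9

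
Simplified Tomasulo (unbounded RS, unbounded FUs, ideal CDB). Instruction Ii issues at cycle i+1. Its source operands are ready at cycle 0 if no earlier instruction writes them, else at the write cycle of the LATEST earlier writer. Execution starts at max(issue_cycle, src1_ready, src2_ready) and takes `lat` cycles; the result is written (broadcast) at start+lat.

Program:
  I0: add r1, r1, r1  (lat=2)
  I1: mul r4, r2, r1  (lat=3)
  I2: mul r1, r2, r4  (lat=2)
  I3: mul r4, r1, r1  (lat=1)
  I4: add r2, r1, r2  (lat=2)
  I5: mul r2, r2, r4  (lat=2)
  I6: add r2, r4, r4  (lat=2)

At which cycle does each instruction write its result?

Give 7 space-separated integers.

I0 add r1: issue@1 deps=(None,None) exec_start@1 write@3
I1 mul r4: issue@2 deps=(None,0) exec_start@3 write@6
I2 mul r1: issue@3 deps=(None,1) exec_start@6 write@8
I3 mul r4: issue@4 deps=(2,2) exec_start@8 write@9
I4 add r2: issue@5 deps=(2,None) exec_start@8 write@10
I5 mul r2: issue@6 deps=(4,3) exec_start@10 write@12
I6 add r2: issue@7 deps=(3,3) exec_start@9 write@11

Answer: 3 6 8 9 10 12 11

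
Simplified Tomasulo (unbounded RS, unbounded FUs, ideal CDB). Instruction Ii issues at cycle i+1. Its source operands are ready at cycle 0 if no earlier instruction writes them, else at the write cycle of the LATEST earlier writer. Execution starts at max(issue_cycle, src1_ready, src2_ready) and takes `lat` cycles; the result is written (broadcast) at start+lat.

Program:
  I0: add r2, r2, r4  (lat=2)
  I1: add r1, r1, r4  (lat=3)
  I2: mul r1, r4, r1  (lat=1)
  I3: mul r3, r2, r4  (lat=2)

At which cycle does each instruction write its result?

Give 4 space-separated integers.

Answer: 3 5 6 6

Derivation:
I0 add r2: issue@1 deps=(None,None) exec_start@1 write@3
I1 add r1: issue@2 deps=(None,None) exec_start@2 write@5
I2 mul r1: issue@3 deps=(None,1) exec_start@5 write@6
I3 mul r3: issue@4 deps=(0,None) exec_start@4 write@6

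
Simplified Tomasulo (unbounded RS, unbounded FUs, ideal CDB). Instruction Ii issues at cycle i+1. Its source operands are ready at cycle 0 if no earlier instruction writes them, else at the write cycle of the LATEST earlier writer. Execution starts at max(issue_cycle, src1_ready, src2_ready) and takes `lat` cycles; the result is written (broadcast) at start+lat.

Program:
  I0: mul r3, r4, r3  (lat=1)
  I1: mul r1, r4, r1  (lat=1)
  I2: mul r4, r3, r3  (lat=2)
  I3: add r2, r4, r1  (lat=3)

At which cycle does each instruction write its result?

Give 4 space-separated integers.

I0 mul r3: issue@1 deps=(None,None) exec_start@1 write@2
I1 mul r1: issue@2 deps=(None,None) exec_start@2 write@3
I2 mul r4: issue@3 deps=(0,0) exec_start@3 write@5
I3 add r2: issue@4 deps=(2,1) exec_start@5 write@8

Answer: 2 3 5 8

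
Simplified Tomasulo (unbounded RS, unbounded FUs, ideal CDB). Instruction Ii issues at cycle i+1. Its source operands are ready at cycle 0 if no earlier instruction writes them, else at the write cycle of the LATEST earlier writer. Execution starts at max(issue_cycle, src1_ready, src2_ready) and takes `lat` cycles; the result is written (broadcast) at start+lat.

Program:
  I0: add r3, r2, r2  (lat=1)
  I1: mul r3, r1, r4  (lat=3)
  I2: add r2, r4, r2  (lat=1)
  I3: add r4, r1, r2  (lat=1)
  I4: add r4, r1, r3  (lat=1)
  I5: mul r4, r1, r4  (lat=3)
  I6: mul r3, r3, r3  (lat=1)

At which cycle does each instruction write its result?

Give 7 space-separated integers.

I0 add r3: issue@1 deps=(None,None) exec_start@1 write@2
I1 mul r3: issue@2 deps=(None,None) exec_start@2 write@5
I2 add r2: issue@3 deps=(None,None) exec_start@3 write@4
I3 add r4: issue@4 deps=(None,2) exec_start@4 write@5
I4 add r4: issue@5 deps=(None,1) exec_start@5 write@6
I5 mul r4: issue@6 deps=(None,4) exec_start@6 write@9
I6 mul r3: issue@7 deps=(1,1) exec_start@7 write@8

Answer: 2 5 4 5 6 9 8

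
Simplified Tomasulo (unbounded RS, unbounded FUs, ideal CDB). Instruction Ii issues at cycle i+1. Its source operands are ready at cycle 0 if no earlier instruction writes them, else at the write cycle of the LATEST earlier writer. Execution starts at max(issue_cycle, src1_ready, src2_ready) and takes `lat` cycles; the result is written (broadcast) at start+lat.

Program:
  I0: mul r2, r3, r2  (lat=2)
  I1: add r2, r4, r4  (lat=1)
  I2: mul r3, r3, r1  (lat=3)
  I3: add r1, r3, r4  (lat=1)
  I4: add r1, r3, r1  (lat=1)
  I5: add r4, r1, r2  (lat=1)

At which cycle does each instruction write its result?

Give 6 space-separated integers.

Answer: 3 3 6 7 8 9

Derivation:
I0 mul r2: issue@1 deps=(None,None) exec_start@1 write@3
I1 add r2: issue@2 deps=(None,None) exec_start@2 write@3
I2 mul r3: issue@3 deps=(None,None) exec_start@3 write@6
I3 add r1: issue@4 deps=(2,None) exec_start@6 write@7
I4 add r1: issue@5 deps=(2,3) exec_start@7 write@8
I5 add r4: issue@6 deps=(4,1) exec_start@8 write@9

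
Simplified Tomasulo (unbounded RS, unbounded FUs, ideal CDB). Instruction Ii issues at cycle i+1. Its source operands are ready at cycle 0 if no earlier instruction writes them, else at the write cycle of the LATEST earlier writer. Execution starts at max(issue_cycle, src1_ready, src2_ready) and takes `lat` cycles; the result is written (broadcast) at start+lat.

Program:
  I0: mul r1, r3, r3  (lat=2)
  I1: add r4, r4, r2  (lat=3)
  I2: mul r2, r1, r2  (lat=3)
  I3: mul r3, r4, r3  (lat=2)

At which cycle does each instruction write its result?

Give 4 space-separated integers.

I0 mul r1: issue@1 deps=(None,None) exec_start@1 write@3
I1 add r4: issue@2 deps=(None,None) exec_start@2 write@5
I2 mul r2: issue@3 deps=(0,None) exec_start@3 write@6
I3 mul r3: issue@4 deps=(1,None) exec_start@5 write@7

Answer: 3 5 6 7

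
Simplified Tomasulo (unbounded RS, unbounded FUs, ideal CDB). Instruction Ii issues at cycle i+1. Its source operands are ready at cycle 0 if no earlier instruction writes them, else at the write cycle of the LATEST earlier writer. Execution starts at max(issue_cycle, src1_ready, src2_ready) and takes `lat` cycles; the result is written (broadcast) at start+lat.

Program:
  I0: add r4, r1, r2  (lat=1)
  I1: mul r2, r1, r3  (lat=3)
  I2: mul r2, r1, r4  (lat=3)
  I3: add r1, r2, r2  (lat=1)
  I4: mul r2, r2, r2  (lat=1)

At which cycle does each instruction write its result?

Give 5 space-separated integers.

Answer: 2 5 6 7 7

Derivation:
I0 add r4: issue@1 deps=(None,None) exec_start@1 write@2
I1 mul r2: issue@2 deps=(None,None) exec_start@2 write@5
I2 mul r2: issue@3 deps=(None,0) exec_start@3 write@6
I3 add r1: issue@4 deps=(2,2) exec_start@6 write@7
I4 mul r2: issue@5 deps=(2,2) exec_start@6 write@7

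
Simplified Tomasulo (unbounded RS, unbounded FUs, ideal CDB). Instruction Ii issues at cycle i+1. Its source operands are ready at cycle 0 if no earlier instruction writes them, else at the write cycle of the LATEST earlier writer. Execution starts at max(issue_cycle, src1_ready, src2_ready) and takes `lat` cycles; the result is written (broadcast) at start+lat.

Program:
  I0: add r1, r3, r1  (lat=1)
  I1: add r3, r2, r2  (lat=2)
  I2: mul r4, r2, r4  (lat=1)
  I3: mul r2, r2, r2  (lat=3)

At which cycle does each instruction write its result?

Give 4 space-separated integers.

Answer: 2 4 4 7

Derivation:
I0 add r1: issue@1 deps=(None,None) exec_start@1 write@2
I1 add r3: issue@2 deps=(None,None) exec_start@2 write@4
I2 mul r4: issue@3 deps=(None,None) exec_start@3 write@4
I3 mul r2: issue@4 deps=(None,None) exec_start@4 write@7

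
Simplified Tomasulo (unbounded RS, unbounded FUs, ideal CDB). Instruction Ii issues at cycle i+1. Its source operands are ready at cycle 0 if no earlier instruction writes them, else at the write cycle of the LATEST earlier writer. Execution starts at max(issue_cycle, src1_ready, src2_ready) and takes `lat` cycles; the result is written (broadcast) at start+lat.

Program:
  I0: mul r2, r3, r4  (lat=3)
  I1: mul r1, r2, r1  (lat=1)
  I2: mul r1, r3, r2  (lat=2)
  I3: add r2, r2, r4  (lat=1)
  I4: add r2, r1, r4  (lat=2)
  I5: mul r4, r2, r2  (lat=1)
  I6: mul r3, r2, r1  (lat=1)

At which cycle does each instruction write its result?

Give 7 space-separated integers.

Answer: 4 5 6 5 8 9 9

Derivation:
I0 mul r2: issue@1 deps=(None,None) exec_start@1 write@4
I1 mul r1: issue@2 deps=(0,None) exec_start@4 write@5
I2 mul r1: issue@3 deps=(None,0) exec_start@4 write@6
I3 add r2: issue@4 deps=(0,None) exec_start@4 write@5
I4 add r2: issue@5 deps=(2,None) exec_start@6 write@8
I5 mul r4: issue@6 deps=(4,4) exec_start@8 write@9
I6 mul r3: issue@7 deps=(4,2) exec_start@8 write@9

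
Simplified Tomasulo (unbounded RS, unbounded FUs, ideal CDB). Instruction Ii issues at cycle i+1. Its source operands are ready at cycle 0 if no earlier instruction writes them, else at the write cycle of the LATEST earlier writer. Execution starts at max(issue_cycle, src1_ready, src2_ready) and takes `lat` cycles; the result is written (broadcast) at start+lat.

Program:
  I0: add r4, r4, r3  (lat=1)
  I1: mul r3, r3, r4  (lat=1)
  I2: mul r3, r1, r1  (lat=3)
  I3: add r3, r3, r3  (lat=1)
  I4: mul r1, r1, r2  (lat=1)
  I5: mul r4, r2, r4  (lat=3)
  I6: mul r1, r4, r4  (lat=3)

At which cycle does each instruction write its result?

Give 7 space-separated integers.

Answer: 2 3 6 7 6 9 12

Derivation:
I0 add r4: issue@1 deps=(None,None) exec_start@1 write@2
I1 mul r3: issue@2 deps=(None,0) exec_start@2 write@3
I2 mul r3: issue@3 deps=(None,None) exec_start@3 write@6
I3 add r3: issue@4 deps=(2,2) exec_start@6 write@7
I4 mul r1: issue@5 deps=(None,None) exec_start@5 write@6
I5 mul r4: issue@6 deps=(None,0) exec_start@6 write@9
I6 mul r1: issue@7 deps=(5,5) exec_start@9 write@12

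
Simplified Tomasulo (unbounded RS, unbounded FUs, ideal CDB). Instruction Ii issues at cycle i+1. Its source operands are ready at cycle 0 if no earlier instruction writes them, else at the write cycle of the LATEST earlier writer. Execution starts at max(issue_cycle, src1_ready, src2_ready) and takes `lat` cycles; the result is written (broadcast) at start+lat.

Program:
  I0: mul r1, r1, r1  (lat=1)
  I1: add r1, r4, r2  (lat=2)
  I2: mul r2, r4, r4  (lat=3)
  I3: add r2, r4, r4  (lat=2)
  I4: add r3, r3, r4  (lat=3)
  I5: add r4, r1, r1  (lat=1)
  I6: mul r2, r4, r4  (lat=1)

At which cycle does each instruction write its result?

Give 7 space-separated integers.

I0 mul r1: issue@1 deps=(None,None) exec_start@1 write@2
I1 add r1: issue@2 deps=(None,None) exec_start@2 write@4
I2 mul r2: issue@3 deps=(None,None) exec_start@3 write@6
I3 add r2: issue@4 deps=(None,None) exec_start@4 write@6
I4 add r3: issue@5 deps=(None,None) exec_start@5 write@8
I5 add r4: issue@6 deps=(1,1) exec_start@6 write@7
I6 mul r2: issue@7 deps=(5,5) exec_start@7 write@8

Answer: 2 4 6 6 8 7 8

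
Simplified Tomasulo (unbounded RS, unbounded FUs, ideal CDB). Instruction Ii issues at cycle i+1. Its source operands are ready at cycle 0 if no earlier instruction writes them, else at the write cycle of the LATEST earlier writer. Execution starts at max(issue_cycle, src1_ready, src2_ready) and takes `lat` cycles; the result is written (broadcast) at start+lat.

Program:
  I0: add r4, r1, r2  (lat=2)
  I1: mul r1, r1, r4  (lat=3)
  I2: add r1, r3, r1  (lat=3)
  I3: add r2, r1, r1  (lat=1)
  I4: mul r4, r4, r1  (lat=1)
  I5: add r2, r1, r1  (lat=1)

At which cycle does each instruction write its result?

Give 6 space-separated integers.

I0 add r4: issue@1 deps=(None,None) exec_start@1 write@3
I1 mul r1: issue@2 deps=(None,0) exec_start@3 write@6
I2 add r1: issue@3 deps=(None,1) exec_start@6 write@9
I3 add r2: issue@4 deps=(2,2) exec_start@9 write@10
I4 mul r4: issue@5 deps=(0,2) exec_start@9 write@10
I5 add r2: issue@6 deps=(2,2) exec_start@9 write@10

Answer: 3 6 9 10 10 10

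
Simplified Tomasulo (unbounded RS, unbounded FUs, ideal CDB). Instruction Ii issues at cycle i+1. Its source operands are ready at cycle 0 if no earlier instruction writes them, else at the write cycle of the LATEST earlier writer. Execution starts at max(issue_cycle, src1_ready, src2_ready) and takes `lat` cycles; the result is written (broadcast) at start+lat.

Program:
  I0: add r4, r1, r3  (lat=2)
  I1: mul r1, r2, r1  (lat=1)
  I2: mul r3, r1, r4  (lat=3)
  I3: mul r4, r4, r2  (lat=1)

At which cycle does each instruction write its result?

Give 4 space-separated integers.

Answer: 3 3 6 5

Derivation:
I0 add r4: issue@1 deps=(None,None) exec_start@1 write@3
I1 mul r1: issue@2 deps=(None,None) exec_start@2 write@3
I2 mul r3: issue@3 deps=(1,0) exec_start@3 write@6
I3 mul r4: issue@4 deps=(0,None) exec_start@4 write@5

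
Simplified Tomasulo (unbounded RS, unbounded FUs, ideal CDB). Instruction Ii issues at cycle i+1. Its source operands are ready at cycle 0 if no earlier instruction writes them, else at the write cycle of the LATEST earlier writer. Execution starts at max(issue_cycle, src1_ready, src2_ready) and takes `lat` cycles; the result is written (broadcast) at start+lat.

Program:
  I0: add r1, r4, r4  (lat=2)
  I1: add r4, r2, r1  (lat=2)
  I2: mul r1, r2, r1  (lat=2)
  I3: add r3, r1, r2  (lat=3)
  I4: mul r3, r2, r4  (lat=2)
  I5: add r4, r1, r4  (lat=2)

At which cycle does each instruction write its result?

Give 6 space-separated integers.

I0 add r1: issue@1 deps=(None,None) exec_start@1 write@3
I1 add r4: issue@2 deps=(None,0) exec_start@3 write@5
I2 mul r1: issue@3 deps=(None,0) exec_start@3 write@5
I3 add r3: issue@4 deps=(2,None) exec_start@5 write@8
I4 mul r3: issue@5 deps=(None,1) exec_start@5 write@7
I5 add r4: issue@6 deps=(2,1) exec_start@6 write@8

Answer: 3 5 5 8 7 8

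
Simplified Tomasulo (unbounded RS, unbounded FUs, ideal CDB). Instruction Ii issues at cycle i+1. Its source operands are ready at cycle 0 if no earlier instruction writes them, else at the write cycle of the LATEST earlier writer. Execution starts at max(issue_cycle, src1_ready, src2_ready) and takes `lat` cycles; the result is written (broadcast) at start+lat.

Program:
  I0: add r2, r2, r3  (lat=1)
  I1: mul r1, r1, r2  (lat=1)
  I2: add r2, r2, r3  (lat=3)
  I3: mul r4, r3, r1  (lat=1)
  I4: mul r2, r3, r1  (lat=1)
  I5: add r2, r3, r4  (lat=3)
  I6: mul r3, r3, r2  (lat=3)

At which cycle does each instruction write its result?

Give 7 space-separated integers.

I0 add r2: issue@1 deps=(None,None) exec_start@1 write@2
I1 mul r1: issue@2 deps=(None,0) exec_start@2 write@3
I2 add r2: issue@3 deps=(0,None) exec_start@3 write@6
I3 mul r4: issue@4 deps=(None,1) exec_start@4 write@5
I4 mul r2: issue@5 deps=(None,1) exec_start@5 write@6
I5 add r2: issue@6 deps=(None,3) exec_start@6 write@9
I6 mul r3: issue@7 deps=(None,5) exec_start@9 write@12

Answer: 2 3 6 5 6 9 12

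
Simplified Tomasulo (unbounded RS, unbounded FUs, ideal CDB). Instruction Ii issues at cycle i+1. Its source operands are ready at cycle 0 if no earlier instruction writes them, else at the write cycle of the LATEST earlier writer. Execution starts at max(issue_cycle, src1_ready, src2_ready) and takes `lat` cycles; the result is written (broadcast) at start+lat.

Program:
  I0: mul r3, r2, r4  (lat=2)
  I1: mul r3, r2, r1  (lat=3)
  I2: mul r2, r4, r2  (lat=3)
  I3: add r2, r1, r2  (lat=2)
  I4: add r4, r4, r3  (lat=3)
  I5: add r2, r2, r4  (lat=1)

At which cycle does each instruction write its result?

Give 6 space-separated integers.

Answer: 3 5 6 8 8 9

Derivation:
I0 mul r3: issue@1 deps=(None,None) exec_start@1 write@3
I1 mul r3: issue@2 deps=(None,None) exec_start@2 write@5
I2 mul r2: issue@3 deps=(None,None) exec_start@3 write@6
I3 add r2: issue@4 deps=(None,2) exec_start@6 write@8
I4 add r4: issue@5 deps=(None,1) exec_start@5 write@8
I5 add r2: issue@6 deps=(3,4) exec_start@8 write@9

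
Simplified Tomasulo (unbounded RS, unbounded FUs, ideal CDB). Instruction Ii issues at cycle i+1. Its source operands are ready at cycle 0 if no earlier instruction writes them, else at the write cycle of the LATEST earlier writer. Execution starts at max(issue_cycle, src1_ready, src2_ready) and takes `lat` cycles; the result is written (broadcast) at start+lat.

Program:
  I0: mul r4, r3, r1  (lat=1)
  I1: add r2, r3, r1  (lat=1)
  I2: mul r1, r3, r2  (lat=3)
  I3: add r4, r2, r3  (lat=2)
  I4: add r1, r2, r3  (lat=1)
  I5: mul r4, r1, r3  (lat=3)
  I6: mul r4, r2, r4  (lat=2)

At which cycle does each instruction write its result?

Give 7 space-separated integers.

I0 mul r4: issue@1 deps=(None,None) exec_start@1 write@2
I1 add r2: issue@2 deps=(None,None) exec_start@2 write@3
I2 mul r1: issue@3 deps=(None,1) exec_start@3 write@6
I3 add r4: issue@4 deps=(1,None) exec_start@4 write@6
I4 add r1: issue@5 deps=(1,None) exec_start@5 write@6
I5 mul r4: issue@6 deps=(4,None) exec_start@6 write@9
I6 mul r4: issue@7 deps=(1,5) exec_start@9 write@11

Answer: 2 3 6 6 6 9 11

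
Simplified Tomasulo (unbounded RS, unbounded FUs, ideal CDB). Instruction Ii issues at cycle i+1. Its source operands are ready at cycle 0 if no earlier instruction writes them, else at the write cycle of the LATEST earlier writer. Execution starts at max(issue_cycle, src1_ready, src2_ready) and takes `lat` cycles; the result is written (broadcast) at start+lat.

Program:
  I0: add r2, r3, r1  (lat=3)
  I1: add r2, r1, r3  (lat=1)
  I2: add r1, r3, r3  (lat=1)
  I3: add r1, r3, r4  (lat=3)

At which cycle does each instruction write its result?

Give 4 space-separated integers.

I0 add r2: issue@1 deps=(None,None) exec_start@1 write@4
I1 add r2: issue@2 deps=(None,None) exec_start@2 write@3
I2 add r1: issue@3 deps=(None,None) exec_start@3 write@4
I3 add r1: issue@4 deps=(None,None) exec_start@4 write@7

Answer: 4 3 4 7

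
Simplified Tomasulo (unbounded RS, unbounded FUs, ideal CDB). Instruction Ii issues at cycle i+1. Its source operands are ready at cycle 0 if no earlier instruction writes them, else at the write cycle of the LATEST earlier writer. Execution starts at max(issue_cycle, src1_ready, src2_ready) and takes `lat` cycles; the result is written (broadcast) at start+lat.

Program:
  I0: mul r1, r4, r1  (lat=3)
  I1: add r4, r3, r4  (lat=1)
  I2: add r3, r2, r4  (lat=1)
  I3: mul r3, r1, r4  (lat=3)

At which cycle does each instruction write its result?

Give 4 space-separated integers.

I0 mul r1: issue@1 deps=(None,None) exec_start@1 write@4
I1 add r4: issue@2 deps=(None,None) exec_start@2 write@3
I2 add r3: issue@3 deps=(None,1) exec_start@3 write@4
I3 mul r3: issue@4 deps=(0,1) exec_start@4 write@7

Answer: 4 3 4 7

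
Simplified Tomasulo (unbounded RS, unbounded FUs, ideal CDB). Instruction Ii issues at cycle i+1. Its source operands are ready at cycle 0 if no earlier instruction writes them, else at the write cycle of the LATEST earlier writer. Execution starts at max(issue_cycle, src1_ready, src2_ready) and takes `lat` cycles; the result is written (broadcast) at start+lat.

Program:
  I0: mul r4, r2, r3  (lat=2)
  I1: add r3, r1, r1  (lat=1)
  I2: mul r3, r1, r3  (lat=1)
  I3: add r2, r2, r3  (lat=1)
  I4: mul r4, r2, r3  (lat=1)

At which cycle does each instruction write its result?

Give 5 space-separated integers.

Answer: 3 3 4 5 6

Derivation:
I0 mul r4: issue@1 deps=(None,None) exec_start@1 write@3
I1 add r3: issue@2 deps=(None,None) exec_start@2 write@3
I2 mul r3: issue@3 deps=(None,1) exec_start@3 write@4
I3 add r2: issue@4 deps=(None,2) exec_start@4 write@5
I4 mul r4: issue@5 deps=(3,2) exec_start@5 write@6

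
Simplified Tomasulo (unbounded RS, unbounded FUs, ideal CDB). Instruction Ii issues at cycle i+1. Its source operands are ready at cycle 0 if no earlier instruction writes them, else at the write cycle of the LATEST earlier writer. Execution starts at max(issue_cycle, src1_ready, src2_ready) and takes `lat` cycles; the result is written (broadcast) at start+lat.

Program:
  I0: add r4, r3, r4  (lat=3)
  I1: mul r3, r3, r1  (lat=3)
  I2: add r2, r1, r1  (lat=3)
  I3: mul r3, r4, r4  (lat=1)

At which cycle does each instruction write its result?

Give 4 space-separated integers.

I0 add r4: issue@1 deps=(None,None) exec_start@1 write@4
I1 mul r3: issue@2 deps=(None,None) exec_start@2 write@5
I2 add r2: issue@3 deps=(None,None) exec_start@3 write@6
I3 mul r3: issue@4 deps=(0,0) exec_start@4 write@5

Answer: 4 5 6 5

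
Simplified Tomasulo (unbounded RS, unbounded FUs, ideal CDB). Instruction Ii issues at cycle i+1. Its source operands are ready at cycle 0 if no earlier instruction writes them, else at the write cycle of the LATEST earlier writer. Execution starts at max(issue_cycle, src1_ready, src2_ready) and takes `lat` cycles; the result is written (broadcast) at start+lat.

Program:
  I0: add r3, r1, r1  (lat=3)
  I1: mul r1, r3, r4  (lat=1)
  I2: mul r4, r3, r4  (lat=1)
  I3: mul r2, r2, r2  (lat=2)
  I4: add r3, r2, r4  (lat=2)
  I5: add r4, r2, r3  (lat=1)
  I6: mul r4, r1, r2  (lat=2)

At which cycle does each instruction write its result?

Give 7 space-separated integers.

Answer: 4 5 5 6 8 9 9

Derivation:
I0 add r3: issue@1 deps=(None,None) exec_start@1 write@4
I1 mul r1: issue@2 deps=(0,None) exec_start@4 write@5
I2 mul r4: issue@3 deps=(0,None) exec_start@4 write@5
I3 mul r2: issue@4 deps=(None,None) exec_start@4 write@6
I4 add r3: issue@5 deps=(3,2) exec_start@6 write@8
I5 add r4: issue@6 deps=(3,4) exec_start@8 write@9
I6 mul r4: issue@7 deps=(1,3) exec_start@7 write@9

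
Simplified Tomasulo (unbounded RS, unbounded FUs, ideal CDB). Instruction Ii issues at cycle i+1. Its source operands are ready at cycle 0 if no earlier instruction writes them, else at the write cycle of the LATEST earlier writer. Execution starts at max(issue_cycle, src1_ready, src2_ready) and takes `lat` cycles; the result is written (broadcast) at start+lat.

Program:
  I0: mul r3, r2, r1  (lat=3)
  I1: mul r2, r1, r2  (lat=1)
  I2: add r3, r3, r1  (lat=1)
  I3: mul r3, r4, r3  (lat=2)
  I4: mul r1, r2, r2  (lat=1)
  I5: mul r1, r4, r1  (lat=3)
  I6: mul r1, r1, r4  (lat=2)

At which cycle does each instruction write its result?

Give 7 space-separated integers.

I0 mul r3: issue@1 deps=(None,None) exec_start@1 write@4
I1 mul r2: issue@2 deps=(None,None) exec_start@2 write@3
I2 add r3: issue@3 deps=(0,None) exec_start@4 write@5
I3 mul r3: issue@4 deps=(None,2) exec_start@5 write@7
I4 mul r1: issue@5 deps=(1,1) exec_start@5 write@6
I5 mul r1: issue@6 deps=(None,4) exec_start@6 write@9
I6 mul r1: issue@7 deps=(5,None) exec_start@9 write@11

Answer: 4 3 5 7 6 9 11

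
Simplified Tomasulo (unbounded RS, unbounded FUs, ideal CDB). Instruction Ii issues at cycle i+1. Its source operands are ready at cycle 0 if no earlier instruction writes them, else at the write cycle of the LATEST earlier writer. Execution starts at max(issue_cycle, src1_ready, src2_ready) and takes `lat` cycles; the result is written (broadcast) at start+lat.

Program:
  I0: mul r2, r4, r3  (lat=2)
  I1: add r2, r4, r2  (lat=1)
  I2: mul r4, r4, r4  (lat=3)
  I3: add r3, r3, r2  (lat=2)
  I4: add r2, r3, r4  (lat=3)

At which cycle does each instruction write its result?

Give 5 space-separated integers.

I0 mul r2: issue@1 deps=(None,None) exec_start@1 write@3
I1 add r2: issue@2 deps=(None,0) exec_start@3 write@4
I2 mul r4: issue@3 deps=(None,None) exec_start@3 write@6
I3 add r3: issue@4 deps=(None,1) exec_start@4 write@6
I4 add r2: issue@5 deps=(3,2) exec_start@6 write@9

Answer: 3 4 6 6 9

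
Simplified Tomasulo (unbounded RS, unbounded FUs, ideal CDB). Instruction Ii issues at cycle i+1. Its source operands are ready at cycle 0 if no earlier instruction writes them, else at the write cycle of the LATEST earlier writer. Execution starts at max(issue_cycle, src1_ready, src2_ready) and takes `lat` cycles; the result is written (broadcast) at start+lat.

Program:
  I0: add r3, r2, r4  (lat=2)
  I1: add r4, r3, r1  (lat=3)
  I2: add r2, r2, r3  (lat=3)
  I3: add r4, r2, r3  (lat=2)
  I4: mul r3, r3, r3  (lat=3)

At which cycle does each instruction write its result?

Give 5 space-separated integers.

I0 add r3: issue@1 deps=(None,None) exec_start@1 write@3
I1 add r4: issue@2 deps=(0,None) exec_start@3 write@6
I2 add r2: issue@3 deps=(None,0) exec_start@3 write@6
I3 add r4: issue@4 deps=(2,0) exec_start@6 write@8
I4 mul r3: issue@5 deps=(0,0) exec_start@5 write@8

Answer: 3 6 6 8 8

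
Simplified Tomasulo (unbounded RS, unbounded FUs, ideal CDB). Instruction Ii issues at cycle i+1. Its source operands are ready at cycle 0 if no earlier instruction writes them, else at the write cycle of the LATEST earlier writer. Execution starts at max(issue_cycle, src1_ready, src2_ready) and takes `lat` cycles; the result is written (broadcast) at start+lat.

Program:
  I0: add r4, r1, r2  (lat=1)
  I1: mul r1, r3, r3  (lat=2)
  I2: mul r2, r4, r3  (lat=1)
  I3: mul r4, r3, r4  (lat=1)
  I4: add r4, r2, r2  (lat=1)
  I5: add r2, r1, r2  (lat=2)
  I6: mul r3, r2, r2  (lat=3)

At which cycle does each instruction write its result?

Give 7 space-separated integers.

I0 add r4: issue@1 deps=(None,None) exec_start@1 write@2
I1 mul r1: issue@2 deps=(None,None) exec_start@2 write@4
I2 mul r2: issue@3 deps=(0,None) exec_start@3 write@4
I3 mul r4: issue@4 deps=(None,0) exec_start@4 write@5
I4 add r4: issue@5 deps=(2,2) exec_start@5 write@6
I5 add r2: issue@6 deps=(1,2) exec_start@6 write@8
I6 mul r3: issue@7 deps=(5,5) exec_start@8 write@11

Answer: 2 4 4 5 6 8 11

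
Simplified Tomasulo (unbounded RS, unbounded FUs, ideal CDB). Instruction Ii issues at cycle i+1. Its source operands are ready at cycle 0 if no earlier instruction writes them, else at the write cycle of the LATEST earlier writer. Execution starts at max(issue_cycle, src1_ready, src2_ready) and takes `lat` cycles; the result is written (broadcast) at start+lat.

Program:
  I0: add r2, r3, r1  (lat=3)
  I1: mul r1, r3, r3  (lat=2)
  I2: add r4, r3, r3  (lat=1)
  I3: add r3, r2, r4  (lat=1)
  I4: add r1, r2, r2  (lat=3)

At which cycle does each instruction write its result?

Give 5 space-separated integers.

I0 add r2: issue@1 deps=(None,None) exec_start@1 write@4
I1 mul r1: issue@2 deps=(None,None) exec_start@2 write@4
I2 add r4: issue@3 deps=(None,None) exec_start@3 write@4
I3 add r3: issue@4 deps=(0,2) exec_start@4 write@5
I4 add r1: issue@5 deps=(0,0) exec_start@5 write@8

Answer: 4 4 4 5 8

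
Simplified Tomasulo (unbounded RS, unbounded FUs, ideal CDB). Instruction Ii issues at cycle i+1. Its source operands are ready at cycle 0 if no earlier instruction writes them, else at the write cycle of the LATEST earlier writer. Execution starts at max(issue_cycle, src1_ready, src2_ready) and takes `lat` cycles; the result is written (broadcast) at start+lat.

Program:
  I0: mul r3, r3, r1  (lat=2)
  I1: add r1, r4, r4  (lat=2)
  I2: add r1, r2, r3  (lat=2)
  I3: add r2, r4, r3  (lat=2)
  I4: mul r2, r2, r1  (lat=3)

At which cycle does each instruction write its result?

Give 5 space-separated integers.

I0 mul r3: issue@1 deps=(None,None) exec_start@1 write@3
I1 add r1: issue@2 deps=(None,None) exec_start@2 write@4
I2 add r1: issue@3 deps=(None,0) exec_start@3 write@5
I3 add r2: issue@4 deps=(None,0) exec_start@4 write@6
I4 mul r2: issue@5 deps=(3,2) exec_start@6 write@9

Answer: 3 4 5 6 9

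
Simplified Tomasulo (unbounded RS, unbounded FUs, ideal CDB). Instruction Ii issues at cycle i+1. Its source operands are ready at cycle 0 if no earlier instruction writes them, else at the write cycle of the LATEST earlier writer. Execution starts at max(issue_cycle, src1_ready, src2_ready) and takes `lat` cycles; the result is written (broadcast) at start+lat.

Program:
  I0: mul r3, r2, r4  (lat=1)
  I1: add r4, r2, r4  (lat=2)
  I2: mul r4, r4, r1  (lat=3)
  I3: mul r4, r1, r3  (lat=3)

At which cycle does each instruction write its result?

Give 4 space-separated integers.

Answer: 2 4 7 7

Derivation:
I0 mul r3: issue@1 deps=(None,None) exec_start@1 write@2
I1 add r4: issue@2 deps=(None,None) exec_start@2 write@4
I2 mul r4: issue@3 deps=(1,None) exec_start@4 write@7
I3 mul r4: issue@4 deps=(None,0) exec_start@4 write@7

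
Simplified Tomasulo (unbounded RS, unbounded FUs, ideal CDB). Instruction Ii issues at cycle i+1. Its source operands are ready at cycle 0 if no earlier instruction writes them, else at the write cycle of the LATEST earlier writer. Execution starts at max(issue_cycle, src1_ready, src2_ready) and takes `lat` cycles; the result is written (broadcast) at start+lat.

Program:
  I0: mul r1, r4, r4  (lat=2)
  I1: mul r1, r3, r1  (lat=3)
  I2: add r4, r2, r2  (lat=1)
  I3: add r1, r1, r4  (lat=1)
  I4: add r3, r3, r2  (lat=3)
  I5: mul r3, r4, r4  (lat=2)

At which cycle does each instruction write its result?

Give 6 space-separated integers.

Answer: 3 6 4 7 8 8

Derivation:
I0 mul r1: issue@1 deps=(None,None) exec_start@1 write@3
I1 mul r1: issue@2 deps=(None,0) exec_start@3 write@6
I2 add r4: issue@3 deps=(None,None) exec_start@3 write@4
I3 add r1: issue@4 deps=(1,2) exec_start@6 write@7
I4 add r3: issue@5 deps=(None,None) exec_start@5 write@8
I5 mul r3: issue@6 deps=(2,2) exec_start@6 write@8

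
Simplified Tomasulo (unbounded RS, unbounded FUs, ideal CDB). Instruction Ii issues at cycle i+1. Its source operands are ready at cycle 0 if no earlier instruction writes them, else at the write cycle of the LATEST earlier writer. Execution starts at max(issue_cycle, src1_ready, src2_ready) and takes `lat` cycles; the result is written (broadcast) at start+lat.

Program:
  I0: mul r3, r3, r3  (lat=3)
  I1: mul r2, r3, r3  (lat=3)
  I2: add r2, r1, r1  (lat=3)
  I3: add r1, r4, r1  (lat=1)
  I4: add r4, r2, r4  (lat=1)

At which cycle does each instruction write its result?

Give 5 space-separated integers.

I0 mul r3: issue@1 deps=(None,None) exec_start@1 write@4
I1 mul r2: issue@2 deps=(0,0) exec_start@4 write@7
I2 add r2: issue@3 deps=(None,None) exec_start@3 write@6
I3 add r1: issue@4 deps=(None,None) exec_start@4 write@5
I4 add r4: issue@5 deps=(2,None) exec_start@6 write@7

Answer: 4 7 6 5 7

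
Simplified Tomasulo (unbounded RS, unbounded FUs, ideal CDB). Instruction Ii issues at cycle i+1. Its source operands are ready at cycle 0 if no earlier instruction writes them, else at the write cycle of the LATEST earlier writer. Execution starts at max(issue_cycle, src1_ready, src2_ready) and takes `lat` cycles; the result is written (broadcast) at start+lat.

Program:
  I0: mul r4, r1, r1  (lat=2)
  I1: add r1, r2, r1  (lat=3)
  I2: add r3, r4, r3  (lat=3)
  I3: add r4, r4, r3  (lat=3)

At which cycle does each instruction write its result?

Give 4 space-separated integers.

I0 mul r4: issue@1 deps=(None,None) exec_start@1 write@3
I1 add r1: issue@2 deps=(None,None) exec_start@2 write@5
I2 add r3: issue@3 deps=(0,None) exec_start@3 write@6
I3 add r4: issue@4 deps=(0,2) exec_start@6 write@9

Answer: 3 5 6 9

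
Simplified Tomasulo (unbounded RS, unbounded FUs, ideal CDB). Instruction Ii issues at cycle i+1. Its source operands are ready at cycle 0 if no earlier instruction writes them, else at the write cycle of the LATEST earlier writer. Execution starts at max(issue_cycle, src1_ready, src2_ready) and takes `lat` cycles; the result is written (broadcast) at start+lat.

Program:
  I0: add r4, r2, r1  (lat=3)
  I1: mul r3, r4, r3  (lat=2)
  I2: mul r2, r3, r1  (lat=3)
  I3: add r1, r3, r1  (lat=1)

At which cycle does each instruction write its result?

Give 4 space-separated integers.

Answer: 4 6 9 7

Derivation:
I0 add r4: issue@1 deps=(None,None) exec_start@1 write@4
I1 mul r3: issue@2 deps=(0,None) exec_start@4 write@6
I2 mul r2: issue@3 deps=(1,None) exec_start@6 write@9
I3 add r1: issue@4 deps=(1,None) exec_start@6 write@7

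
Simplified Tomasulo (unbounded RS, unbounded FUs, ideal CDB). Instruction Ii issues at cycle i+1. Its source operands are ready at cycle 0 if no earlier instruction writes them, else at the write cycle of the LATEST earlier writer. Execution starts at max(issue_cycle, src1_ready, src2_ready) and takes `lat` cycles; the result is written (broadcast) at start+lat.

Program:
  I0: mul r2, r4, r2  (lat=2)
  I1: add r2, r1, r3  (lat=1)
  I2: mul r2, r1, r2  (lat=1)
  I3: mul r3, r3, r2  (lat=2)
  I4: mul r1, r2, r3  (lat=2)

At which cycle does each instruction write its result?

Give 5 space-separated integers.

I0 mul r2: issue@1 deps=(None,None) exec_start@1 write@3
I1 add r2: issue@2 deps=(None,None) exec_start@2 write@3
I2 mul r2: issue@3 deps=(None,1) exec_start@3 write@4
I3 mul r3: issue@4 deps=(None,2) exec_start@4 write@6
I4 mul r1: issue@5 deps=(2,3) exec_start@6 write@8

Answer: 3 3 4 6 8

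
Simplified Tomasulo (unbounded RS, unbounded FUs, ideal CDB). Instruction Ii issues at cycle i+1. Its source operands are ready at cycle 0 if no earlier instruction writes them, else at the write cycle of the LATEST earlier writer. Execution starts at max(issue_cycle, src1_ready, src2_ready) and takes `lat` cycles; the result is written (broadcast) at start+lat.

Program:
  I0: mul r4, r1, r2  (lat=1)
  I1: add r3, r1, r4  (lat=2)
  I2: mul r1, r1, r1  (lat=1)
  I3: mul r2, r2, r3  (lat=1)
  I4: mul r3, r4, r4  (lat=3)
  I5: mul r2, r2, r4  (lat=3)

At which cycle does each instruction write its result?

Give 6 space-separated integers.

I0 mul r4: issue@1 deps=(None,None) exec_start@1 write@2
I1 add r3: issue@2 deps=(None,0) exec_start@2 write@4
I2 mul r1: issue@3 deps=(None,None) exec_start@3 write@4
I3 mul r2: issue@4 deps=(None,1) exec_start@4 write@5
I4 mul r3: issue@5 deps=(0,0) exec_start@5 write@8
I5 mul r2: issue@6 deps=(3,0) exec_start@6 write@9

Answer: 2 4 4 5 8 9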